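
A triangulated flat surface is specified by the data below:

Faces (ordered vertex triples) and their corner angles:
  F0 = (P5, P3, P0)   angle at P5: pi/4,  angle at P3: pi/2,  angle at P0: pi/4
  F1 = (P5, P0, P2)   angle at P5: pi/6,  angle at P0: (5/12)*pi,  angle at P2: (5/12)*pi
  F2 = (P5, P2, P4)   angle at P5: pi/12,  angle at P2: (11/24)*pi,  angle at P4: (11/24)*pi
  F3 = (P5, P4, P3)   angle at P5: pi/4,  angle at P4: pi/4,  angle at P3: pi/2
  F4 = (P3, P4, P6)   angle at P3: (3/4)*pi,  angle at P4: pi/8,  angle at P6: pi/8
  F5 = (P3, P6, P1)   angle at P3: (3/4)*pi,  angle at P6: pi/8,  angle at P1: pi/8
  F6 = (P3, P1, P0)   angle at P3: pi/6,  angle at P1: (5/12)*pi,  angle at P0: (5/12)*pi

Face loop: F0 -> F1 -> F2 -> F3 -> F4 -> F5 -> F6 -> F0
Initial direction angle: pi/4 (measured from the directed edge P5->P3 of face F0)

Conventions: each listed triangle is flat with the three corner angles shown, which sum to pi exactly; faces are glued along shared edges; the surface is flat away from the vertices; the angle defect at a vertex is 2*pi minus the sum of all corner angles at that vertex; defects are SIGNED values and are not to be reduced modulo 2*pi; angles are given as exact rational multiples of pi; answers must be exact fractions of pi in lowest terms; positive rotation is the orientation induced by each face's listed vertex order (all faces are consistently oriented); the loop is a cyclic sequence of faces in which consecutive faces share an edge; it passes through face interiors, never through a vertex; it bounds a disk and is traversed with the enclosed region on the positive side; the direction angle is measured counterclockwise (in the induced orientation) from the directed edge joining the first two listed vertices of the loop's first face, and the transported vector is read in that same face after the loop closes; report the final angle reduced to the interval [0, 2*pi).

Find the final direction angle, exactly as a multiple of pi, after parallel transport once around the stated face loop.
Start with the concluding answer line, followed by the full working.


Answer: final direction angle = (5/6)*pi

enclosed vertex P3: corner angles sum to (8/3)*pi, defect = 2*pi - (8/3)*pi = (-2/3)*pi
enclosed vertex P5: corner angles sum to (3/4)*pi, defect = 2*pi - (3/4)*pi = (5/4)*pi
by Gauss-Bonnet the loop rotates the vector by the enclosed defect sum (positive orientation, mod 2*pi)
final angle = pi/4 + (7/12)*pi = (5/6)*pi (mod 2*pi)


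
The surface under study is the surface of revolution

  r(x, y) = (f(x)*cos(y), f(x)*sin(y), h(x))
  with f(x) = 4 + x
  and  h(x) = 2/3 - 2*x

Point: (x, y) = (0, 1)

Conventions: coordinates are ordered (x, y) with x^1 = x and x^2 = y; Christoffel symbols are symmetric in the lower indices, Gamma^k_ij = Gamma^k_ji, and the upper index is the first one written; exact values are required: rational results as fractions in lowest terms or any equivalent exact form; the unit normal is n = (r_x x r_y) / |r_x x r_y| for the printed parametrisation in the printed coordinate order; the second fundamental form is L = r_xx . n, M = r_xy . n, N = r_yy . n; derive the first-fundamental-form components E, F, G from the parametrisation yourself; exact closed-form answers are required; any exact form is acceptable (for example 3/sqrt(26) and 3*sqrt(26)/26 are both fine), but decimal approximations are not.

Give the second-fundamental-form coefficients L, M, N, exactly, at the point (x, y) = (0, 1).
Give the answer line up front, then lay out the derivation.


Answer: L = 0, M = 0, N = -8*sqrt(5)/5

f = 4, f' = 1, f'' = 0, h' = -2, h'' = 0
E = 5, F = 0, G = 16; answer radicand W^2 = 5
unnormalised second-form numerators: l = 0, m = 0, n = -8; L = l/sqrt(5), and similarly M = m/sqrt(W^2), N = n/sqrt(W^2)


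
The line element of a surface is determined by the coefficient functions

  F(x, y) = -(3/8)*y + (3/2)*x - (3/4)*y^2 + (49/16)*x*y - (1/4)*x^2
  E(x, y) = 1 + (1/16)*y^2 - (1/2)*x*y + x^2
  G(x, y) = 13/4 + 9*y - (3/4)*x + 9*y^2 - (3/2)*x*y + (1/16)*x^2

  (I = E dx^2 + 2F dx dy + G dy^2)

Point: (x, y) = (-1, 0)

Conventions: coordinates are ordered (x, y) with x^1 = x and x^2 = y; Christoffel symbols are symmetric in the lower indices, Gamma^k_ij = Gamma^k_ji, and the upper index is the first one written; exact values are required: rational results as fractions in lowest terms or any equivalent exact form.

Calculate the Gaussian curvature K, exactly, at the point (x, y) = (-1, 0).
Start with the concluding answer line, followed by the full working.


Answer: K = 752/6561

E = 2, F = -7/4, G = 65/16, EG - F^2 = 81/16 at the point
E_x = -2, E_y = 1/2, F_x = 2, F_y = -55/16, G_x = -7/8, G_y = 21/2
E_yy = 1/8, F_xy = 49/16, G_xx = 1/8
Evaluate Brioschi's two determinant matrices M1, M2 and divide by (EG - F^2)^2.
M1 = [[-E_yy/2 + F_xy - G_xx/2, E_x/2, F_x - E_y/2], [F_y - G_x/2, E, F], [G_y/2, F, G]] = [[47/16, -1, 7/4], [-3, 2, -7/4], [21/4, -7/4, 65/16]]; det M1 = 687/256
M2 = [[0, E_y/2, G_x/2], [E_y/2, E, F], [G_x/2, F, G]] = [[0, 1/4, -7/16], [1/4, 2, -7/4], [-7/16, -7/4, 65/16]]; det M2 = -65/256
det M1 - det M2 = 47/16; K = 47/16 / (81/16)^2 = 752/6561


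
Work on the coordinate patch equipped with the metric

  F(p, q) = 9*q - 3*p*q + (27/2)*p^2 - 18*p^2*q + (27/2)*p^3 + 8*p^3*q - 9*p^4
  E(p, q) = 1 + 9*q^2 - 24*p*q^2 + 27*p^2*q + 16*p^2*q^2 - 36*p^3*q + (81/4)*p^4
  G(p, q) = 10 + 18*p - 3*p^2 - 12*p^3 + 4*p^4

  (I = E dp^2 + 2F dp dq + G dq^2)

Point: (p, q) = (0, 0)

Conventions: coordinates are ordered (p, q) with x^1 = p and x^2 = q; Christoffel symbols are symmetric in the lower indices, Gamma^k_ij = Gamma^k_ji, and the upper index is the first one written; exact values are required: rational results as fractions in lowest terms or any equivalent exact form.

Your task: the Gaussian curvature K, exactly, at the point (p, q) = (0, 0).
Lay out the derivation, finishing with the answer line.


E = 1, F = 0, G = 10, EG - F^2 = 10 at the point
E_p = 0, E_q = 0, F_p = 0, F_q = 9, G_p = 18, G_q = 0
E_qq = 18, F_pq = -3, G_pp = -6
K follows from Brioschi's formula, (det M1 - det M2)/(EG - F^2)^2.
M1 = [[-E_qq/2 + F_pq - G_pp/2, E_p/2, F_p - E_q/2], [F_q - G_p/2, E, F], [G_q/2, F, G]] = [[-9, 0, 0], [0, 1, 0], [0, 0, 10]]; det M1 = -90
M2 = [[0, E_q/2, G_p/2], [E_q/2, E, F], [G_p/2, F, G]] = [[0, 0, 9], [0, 1, 0], [9, 0, 10]]; det M2 = -81
det M1 - det M2 = -9; K = -9 / (10)^2 = -9/100

Answer: K = -9/100


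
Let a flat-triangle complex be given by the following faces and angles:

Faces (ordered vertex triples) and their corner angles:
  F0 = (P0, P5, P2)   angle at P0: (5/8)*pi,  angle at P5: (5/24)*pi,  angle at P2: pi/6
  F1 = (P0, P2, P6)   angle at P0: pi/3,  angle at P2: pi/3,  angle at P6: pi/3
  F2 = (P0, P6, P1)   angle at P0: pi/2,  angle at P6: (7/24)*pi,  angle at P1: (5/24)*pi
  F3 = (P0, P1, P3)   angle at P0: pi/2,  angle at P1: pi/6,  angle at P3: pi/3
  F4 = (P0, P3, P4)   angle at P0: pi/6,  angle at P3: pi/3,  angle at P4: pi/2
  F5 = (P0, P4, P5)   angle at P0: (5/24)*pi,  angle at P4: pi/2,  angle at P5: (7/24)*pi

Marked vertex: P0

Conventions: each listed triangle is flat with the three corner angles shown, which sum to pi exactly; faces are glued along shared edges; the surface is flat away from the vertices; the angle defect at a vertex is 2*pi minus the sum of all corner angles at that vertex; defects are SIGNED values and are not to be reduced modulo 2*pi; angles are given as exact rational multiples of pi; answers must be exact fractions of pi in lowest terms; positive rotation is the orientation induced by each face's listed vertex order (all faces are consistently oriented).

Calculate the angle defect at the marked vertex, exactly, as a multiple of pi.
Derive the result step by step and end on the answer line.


Sum of corner angles at P0: (7/3)*pi
defect = 2*pi - (7/3)*pi

Answer: defect(P0) = -pi/3


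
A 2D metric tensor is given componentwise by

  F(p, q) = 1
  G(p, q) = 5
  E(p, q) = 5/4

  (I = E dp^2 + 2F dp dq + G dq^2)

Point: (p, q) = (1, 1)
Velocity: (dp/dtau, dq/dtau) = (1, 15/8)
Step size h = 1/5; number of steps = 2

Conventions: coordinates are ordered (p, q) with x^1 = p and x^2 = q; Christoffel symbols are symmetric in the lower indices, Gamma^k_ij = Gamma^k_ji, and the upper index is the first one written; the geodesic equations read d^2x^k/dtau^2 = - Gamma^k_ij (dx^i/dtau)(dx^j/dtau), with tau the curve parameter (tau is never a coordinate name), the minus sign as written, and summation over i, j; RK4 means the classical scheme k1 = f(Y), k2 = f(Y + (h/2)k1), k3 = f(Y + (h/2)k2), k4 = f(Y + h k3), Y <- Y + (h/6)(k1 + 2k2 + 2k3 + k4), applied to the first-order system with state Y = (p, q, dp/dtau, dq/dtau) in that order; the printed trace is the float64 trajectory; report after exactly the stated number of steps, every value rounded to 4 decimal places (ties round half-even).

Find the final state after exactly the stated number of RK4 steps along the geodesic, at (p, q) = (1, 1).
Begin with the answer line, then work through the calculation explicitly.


Answer: p = 1.4000, q = 1.7500, dp/dtau = 1.0000, dq/dtau = 1.8750

f(Y) = (dp/dtau, dq/dtau, -Gamma^p_ij Y'^i Y'^j, -Gamma^q_ij Y'^i Y'^j) with the Gammas evaluated at the stage position; h = 0.200000; intermediate values shown to 6 dp
step 0: p = 1.0000, q = 1.0000, dp/dtau = 1.0000, dq/dtau = 1.8750
step 1:
  k1: at (p, q) = (1.000000, 1.000000), (dp/dtau, dq/dtau) = (1.000000, 1.875000); Gamma_ppp = 0.000000, Gamma_ppq = 0.000000, Gamma_pqq = 0.000000, Gamma_qpp = 0.000000, Gamma_qpq = 0.000000, Gamma_qqq = 0.000000; k1 = (1.000000, 1.875000, 0.000000, 0.000000)
  k2: at (p, q) = (1.100000, 1.187500), (dp/dtau, dq/dtau) = (1.000000, 1.875000); Gamma_ppp = 0.000000, Gamma_ppq = 0.000000, Gamma_pqq = 0.000000, Gamma_qpp = 0.000000, Gamma_qpq = 0.000000, Gamma_qqq = 0.000000; k2 = (1.000000, 1.875000, 0.000000, 0.000000)
  k3: at (p, q) = (1.100000, 1.187500), (dp/dtau, dq/dtau) = (1.000000, 1.875000); Gamma_ppp = 0.000000, Gamma_ppq = 0.000000, Gamma_pqq = 0.000000, Gamma_qpp = 0.000000, Gamma_qpq = 0.000000, Gamma_qqq = 0.000000; k3 = (1.000000, 1.875000, 0.000000, 0.000000)
  k4: at (p, q) = (1.200000, 1.375000), (dp/dtau, dq/dtau) = (1.000000, 1.875000); Gamma_ppp = 0.000000, Gamma_ppq = 0.000000, Gamma_pqq = 0.000000, Gamma_qpp = 0.000000, Gamma_qpq = 0.000000, Gamma_qqq = 0.000000; k4 = (1.000000, 1.875000, 0.000000, 0.000000)
  Y <- Y + (h/6)(k1 + 2k2 + 2k3 + k4): p = 1.2000, q = 1.3750, dp/dtau = 1.0000, dq/dtau = 1.8750
step 2:
  k1: at (p, q) = (1.200000, 1.375000), (dp/dtau, dq/dtau) = (1.000000, 1.875000); Gamma_ppp = 0.000000, Gamma_ppq = 0.000000, Gamma_pqq = 0.000000, Gamma_qpp = 0.000000, Gamma_qpq = 0.000000, Gamma_qqq = 0.000000; k1 = (1.000000, 1.875000, 0.000000, 0.000000)
  k2: at (p, q) = (1.300000, 1.562500), (dp/dtau, dq/dtau) = (1.000000, 1.875000); Gamma_ppp = 0.000000, Gamma_ppq = 0.000000, Gamma_pqq = 0.000000, Gamma_qpp = 0.000000, Gamma_qpq = 0.000000, Gamma_qqq = 0.000000; k2 = (1.000000, 1.875000, 0.000000, 0.000000)
  k3: at (p, q) = (1.300000, 1.562500), (dp/dtau, dq/dtau) = (1.000000, 1.875000); Gamma_ppp = 0.000000, Gamma_ppq = 0.000000, Gamma_pqq = 0.000000, Gamma_qpp = 0.000000, Gamma_qpq = 0.000000, Gamma_qqq = 0.000000; k3 = (1.000000, 1.875000, 0.000000, 0.000000)
  k4: at (p, q) = (1.400000, 1.750000), (dp/dtau, dq/dtau) = (1.000000, 1.875000); Gamma_ppp = 0.000000, Gamma_ppq = 0.000000, Gamma_pqq = 0.000000, Gamma_qpp = 0.000000, Gamma_qpq = 0.000000, Gamma_qqq = 0.000000; k4 = (1.000000, 1.875000, 0.000000, 0.000000)
  Y <- Y + (h/6)(k1 + 2k2 + 2k3 + k4): p = 1.4000, q = 1.7500, dp/dtau = 1.0000, dq/dtau = 1.8750


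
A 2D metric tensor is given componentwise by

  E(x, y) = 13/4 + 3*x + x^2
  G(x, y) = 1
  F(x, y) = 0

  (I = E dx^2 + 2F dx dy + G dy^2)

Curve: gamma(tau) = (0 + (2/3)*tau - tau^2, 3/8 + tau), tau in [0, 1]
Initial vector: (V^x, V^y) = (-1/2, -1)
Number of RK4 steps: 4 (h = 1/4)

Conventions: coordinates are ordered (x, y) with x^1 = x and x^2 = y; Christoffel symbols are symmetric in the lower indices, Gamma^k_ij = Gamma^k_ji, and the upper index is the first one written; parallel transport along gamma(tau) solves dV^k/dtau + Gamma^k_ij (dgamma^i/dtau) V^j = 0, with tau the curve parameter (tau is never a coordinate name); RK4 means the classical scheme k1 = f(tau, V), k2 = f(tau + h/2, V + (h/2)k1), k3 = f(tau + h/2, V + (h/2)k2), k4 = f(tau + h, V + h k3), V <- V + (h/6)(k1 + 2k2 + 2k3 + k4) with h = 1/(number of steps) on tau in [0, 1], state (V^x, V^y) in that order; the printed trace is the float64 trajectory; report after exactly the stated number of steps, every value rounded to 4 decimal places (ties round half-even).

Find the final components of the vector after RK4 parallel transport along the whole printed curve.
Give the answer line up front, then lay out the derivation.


Answer: V^x = -0.5866, V^y = -1.0000

gamma'(tau) = (2/3 - 2*tau, 1); f(tau, V)^k = -Gamma^k_ij(gamma(tau)) gamma'^i(tau) V^j; h = 1/4; intermediate values shown to 6 dp
curve data and Christoffel symbols at the stage parameters:
  tau = 0.000000: gamma = (0.000000, 0.375000), gamma' = (0.666667, 1.000000); Gamma_xxx = 0.461538, Gamma_xxy = 0.000000, Gamma_xyy = 0.000000, Gamma_yxx = 0.000000, Gamma_yxy = 0.000000, Gamma_yyy = 0.000000
  tau = 0.125000: gamma = (0.067708, 0.500000), gamma' = (0.416667, 1.000000); Gamma_xxx = 0.453395, Gamma_xxy = 0.000000, Gamma_xyy = 0.000000, Gamma_yxx = 0.000000, Gamma_yxy = 0.000000, Gamma_yyy = 0.000000
  tau = 0.250000: gamma = (0.104167, 0.625000), gamma' = (0.166667, 1.000000); Gamma_xxx = 0.448925, Gamma_xxy = 0.000000, Gamma_xyy = 0.000000, Gamma_yxx = 0.000000, Gamma_yxy = 0.000000, Gamma_yyy = 0.000000
  tau = 0.375000: gamma = (0.109375, 0.750000), gamma' = (-0.083333, 1.000000); Gamma_xxx = 0.448283, Gamma_xxy = 0.000000, Gamma_xyy = 0.000000, Gamma_yxx = 0.000000, Gamma_yxy = 0.000000, Gamma_yyy = 0.000000
  tau = 0.500000: gamma = (0.083333, 0.875000), gamma' = (-0.333333, 1.000000); Gamma_xxx = 0.451485, Gamma_xxy = 0.000000, Gamma_xyy = 0.000000, Gamma_yxx = 0.000000, Gamma_yxy = 0.000000, Gamma_yyy = 0.000000
  tau = 0.625000: gamma = (0.026042, 1.000000), gamma' = (-0.583333, 1.000000); Gamma_xxx = 0.458436, Gamma_xxy = 0.000000, Gamma_xyy = 0.000000, Gamma_yxx = 0.000000, Gamma_yxy = 0.000000, Gamma_yyy = 0.000000
  tau = 0.750000: gamma = (-0.062500, 1.125000), gamma' = (-0.833333, 1.000000); Gamma_xxx = 0.468790, Gamma_xxy = 0.000000, Gamma_xyy = 0.000000, Gamma_yxx = 0.000000, Gamma_yxy = 0.000000, Gamma_yyy = 0.000000
  tau = 0.875000: gamma = (-0.182292, 1.250000), gamma' = (-1.083333, 1.000000); Gamma_xxx = 0.481556, Gamma_xxy = 0.000000, Gamma_xyy = 0.000000, Gamma_yxx = 0.000000, Gamma_yxy = 0.000000, Gamma_yyy = 0.000000
  tau = 1.000000: gamma = (-0.333333, 1.375000), gamma' = (-1.333333, 1.000000); Gamma_xxx = 0.494118, Gamma_xxy = 0.000000, Gamma_xyy = 0.000000, Gamma_yxx = 0.000000, Gamma_yxy = 0.000000, Gamma_yyy = 0.000000
step 0: V^x = -0.5000, V^y = -1.0000
step 1: k1 = (0.153846, 0.000000), k2 = (0.090824, 0.000000), k3 = (0.092313, 0.000000), k4 = (0.035684, 0.000000); V <- V + (h/6)(k1 + 2k2 + 2k3 + k4): V^x = -0.4768, V^y = -1.0000
step 2: k1 = (0.035678, 0.000000), k2 = (-0.017647, 0.000000), k3 = (-0.017896, 0.000000), k4 = (-0.072436, 0.000000); V <- V + (h/6)(k1 + 2k2 + 2k3 + k4): V^x = -0.4813, V^y = -1.0000
step 3: k1 = (-0.072439, 0.000000), k2 = (-0.131140, 0.000000), k3 = (-0.133103, 0.000000), k4 = (-0.201037, 0.000000); V <- V + (h/6)(k1 + 2k2 + 2k3 + k4): V^x = -0.5148, V^y = -1.0000
step 4: k1 = (-0.201091, 0.000000), k2 = (-0.281651, 0.000000), k3 = (-0.286904, 0.000000), k4 = (-0.386384, 0.000000); V <- V + (h/6)(k1 + 2k2 + 2k3 + k4): V^x = -0.5866, V^y = -1.0000


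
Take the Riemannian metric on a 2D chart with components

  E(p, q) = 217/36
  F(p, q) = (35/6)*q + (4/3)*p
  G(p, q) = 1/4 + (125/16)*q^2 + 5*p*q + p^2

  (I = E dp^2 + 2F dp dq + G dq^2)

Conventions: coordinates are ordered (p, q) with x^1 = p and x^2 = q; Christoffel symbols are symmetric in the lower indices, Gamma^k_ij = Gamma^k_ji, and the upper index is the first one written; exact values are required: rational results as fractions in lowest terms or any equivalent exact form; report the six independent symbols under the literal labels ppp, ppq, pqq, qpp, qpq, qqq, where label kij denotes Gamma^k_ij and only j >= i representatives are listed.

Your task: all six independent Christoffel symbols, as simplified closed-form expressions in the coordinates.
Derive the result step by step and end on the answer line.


E = 217/36; F = (35/6)*q + (4/3)*p; G = 1/4 + (125/16)*q^2 + 5*p*q + p^2
Gamma^k_ij = (1/2) g^{kl} (d_i g_jl + d_j g_il - d_l g_ij), with g^inv = (1/(EG-F^2)) [[G, -F], [-F, E]]
first partials: E_p = 0, E_q = 0, F_p = 4/3, F_q = 35/6, G_p = 5*q + 2*p, G_q = (125/8)*q + 5*p
D = EG - F^2 = 217/144 + (7525/576)*q^2 + (175/12)*p*q + (17/4)*p^2
expanded: Gamma^p_pp = (G E_p - 2F F_p + F E_q)/(2D), Gamma^p_pq = (G E_q - F G_p)/(2D), Gamma^p_qq = (2G F_q - G G_p - F G_q)/(2D), Gamma^q_pp = (2E F_p - E E_q - F E_p)/(2D), Gamma^q_pq = (E G_p - F E_q)/(2D), Gamma^q_qq = (E G_q - 2F F_q + F G_p)/(2D); substitute and cancel common factors

Answer: Gamma_ppp = (-1024*p - 4480*q)/(2448*p^2 + 8400*p*q + 7525*q^2 + 868), Gamma_ppq = (-768*p^2 - 5280*p*q - 8400*q^2)/(2448*p^2 + 8400*p*q + 7525*q^2 + 868), Gamma_pqq = (-576*p^3 - 4320*p^2*q + 1440*p^2 - 11700*p*q^2 + 2400*p*q - 144*p - 11250*q^3 - 360*q + 840)/(2448*p^2 + 8400*p*q + 7525*q^2 + 868), Gamma_qpp = 13888/(7344*p^2 + 25200*p*q + 22575*q^2 + 2604), Gamma_qpq = (3472*p + 8680*q)/(2448*p^2 + 8400*p*q + 7525*q^2 + 868), Gamma_qqq = (768*p^2 + 5280*p*q + 4200*p + 8400*q^2 + 7525*q)/(2448*p^2 + 8400*p*q + 7525*q^2 + 868)


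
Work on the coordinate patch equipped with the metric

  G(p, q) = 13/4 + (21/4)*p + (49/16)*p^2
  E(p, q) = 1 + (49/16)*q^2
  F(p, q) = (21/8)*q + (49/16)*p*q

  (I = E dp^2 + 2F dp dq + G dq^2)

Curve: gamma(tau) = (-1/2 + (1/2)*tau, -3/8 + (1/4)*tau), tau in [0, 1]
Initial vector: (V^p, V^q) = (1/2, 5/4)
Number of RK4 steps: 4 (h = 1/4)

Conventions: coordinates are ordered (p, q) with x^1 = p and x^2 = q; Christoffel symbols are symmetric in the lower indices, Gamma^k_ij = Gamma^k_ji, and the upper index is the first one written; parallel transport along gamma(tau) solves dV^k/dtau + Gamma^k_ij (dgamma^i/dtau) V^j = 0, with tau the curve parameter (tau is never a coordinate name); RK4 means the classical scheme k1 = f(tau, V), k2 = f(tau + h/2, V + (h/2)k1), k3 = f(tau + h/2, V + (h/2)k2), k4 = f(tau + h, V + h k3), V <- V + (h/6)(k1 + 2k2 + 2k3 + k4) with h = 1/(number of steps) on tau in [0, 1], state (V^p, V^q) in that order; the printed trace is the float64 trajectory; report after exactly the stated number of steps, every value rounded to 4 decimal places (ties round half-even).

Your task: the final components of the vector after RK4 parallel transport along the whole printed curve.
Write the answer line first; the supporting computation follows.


Answer: V^p = 0.7371, V^q = 0.7461

gamma'(tau) = (1/2, 1/4); f(tau, V)^k = -Gamma^k_ij(gamma(tau)) gamma'^i(tau) V^j; h = 1/4; intermediate values shown to 6 dp
curve data and Christoffel symbols at the stage parameters:
  tau = 0.000000: gamma = (-0.500000, -0.375000), gamma' = (0.500000, 0.250000); Gamma_ppp = 0.000000, Gamma_ppq = -0.630563, Gamma_pqq = 0.000000, Gamma_qpp = 0.000000, Gamma_qpq = 0.600536, Gamma_qqq = 0.000000
  tau = 0.125000: gamma = (-0.437500, -0.343750), gamma' = (0.500000, 0.250000); Gamma_ppp = 0.000000, Gamma_ppq = -0.553726, Gamma_pqq = 0.000000, Gamma_qpp = 0.000000, Gamma_qpq = 0.675977, Gamma_qqq = 0.000000
  tau = 0.250000: gamma = (-0.375000, -0.312500), gamma' = (0.500000, 0.250000); Gamma_ppp = 0.000000, Gamma_ppq = -0.475901, Gamma_pqq = 0.000000, Gamma_qpp = 0.000000, Gamma_qpq = 0.734248, Gamma_qqq = 0.000000
  tau = 0.375000: gamma = (-0.312500, -0.281250), gamma' = (0.500000, 0.250000); Gamma_ppp = 0.000000, Gamma_ppq = -0.400488, Gamma_pqq = 0.000000, Gamma_qpp = 0.000000, Gamma_qpq = 0.775548, Gamma_qqq = 0.000000
  tau = 0.500000: gamma = (-0.250000, -0.250000), gamma' = (0.500000, 0.250000); Gamma_ppp = 0.000000, Gamma_ppq = -0.329966, Gamma_pqq = 0.000000, Gamma_qpp = 0.000000, Gamma_qpq = 0.801347, Gamma_qqq = 0.000000
  tau = 0.625000: gamma = (-0.187500, -0.218750), gamma' = (0.500000, 0.250000); Gamma_ppp = 0.000000, Gamma_ppq = -0.265859, Gamma_pqq = 0.000000, Gamma_qpp = 0.000000, Gamma_qpq = 0.813855, Gamma_qqq = 0.000000
  tau = 0.750000: gamma = (-0.125000, -0.187500), gamma' = (0.500000, 0.250000); Gamma_ppp = 0.000000, Gamma_ppq = -0.208862, Gamma_pqq = 0.000000, Gamma_qpp = 0.000000, Gamma_qpq = 0.815558, Gamma_qqq = 0.000000
  tau = 0.875000: gamma = (-0.062500, -0.156250), gamma' = (0.500000, 0.250000); Gamma_ppp = 0.000000, Gamma_ppq = -0.159049, Gamma_pqq = 0.000000, Gamma_qpp = 0.000000, Gamma_qpq = 0.808878, Gamma_qqq = 0.000000
  tau = 1.000000: gamma = (0.000000, -0.125000), gamma' = (0.500000, 0.250000); Gamma_ppp = 0.000000, Gamma_ppq = -0.116079, Gamma_pqq = 0.000000, Gamma_qpp = 0.000000, Gamma_qpq = 0.795973, Gamma_qqq = 0.000000
step 0: V^p = 0.5000, V^q = 1.2500
step 1: k1 = (0.472922, -0.450402), k2 = (0.407890, -0.497944), k3 = (0.405120, -0.494562), k4 = (0.339556, -0.523886); V <- V + (h/6)(k1 + 2k2 + 2k3 + k4): V^p = 0.6016, V^q = 1.1267
step 2: k1 = (0.339674, -0.524069), k2 = (0.276981, -0.536377), k3 = (0.275889, -0.534261), k4 = (0.219167, -0.532262); V <- V + (h/6)(k1 + 2k2 + 2k3 + k4): V^p = 0.6710, V^q = 0.9935
step 3: k1 = (0.219253, -0.532472), k2 = (0.169630, -0.519275), k3 = (0.169437, -0.518684), k4 = (0.127453, -0.497675); V <- V + (h/6)(k1 + 2k2 + 2k3 + k4): V^p = 0.7137, V^q = 0.8640
step 4: k1 = (0.127497, -0.497847), k2 = (0.092774, -0.471823), k3 = (0.092860, -0.472261), k4 = (0.064680, -0.443523); V <- V + (h/6)(k1 + 2k2 + 2k3 + k4): V^p = 0.7371, V^q = 0.7461


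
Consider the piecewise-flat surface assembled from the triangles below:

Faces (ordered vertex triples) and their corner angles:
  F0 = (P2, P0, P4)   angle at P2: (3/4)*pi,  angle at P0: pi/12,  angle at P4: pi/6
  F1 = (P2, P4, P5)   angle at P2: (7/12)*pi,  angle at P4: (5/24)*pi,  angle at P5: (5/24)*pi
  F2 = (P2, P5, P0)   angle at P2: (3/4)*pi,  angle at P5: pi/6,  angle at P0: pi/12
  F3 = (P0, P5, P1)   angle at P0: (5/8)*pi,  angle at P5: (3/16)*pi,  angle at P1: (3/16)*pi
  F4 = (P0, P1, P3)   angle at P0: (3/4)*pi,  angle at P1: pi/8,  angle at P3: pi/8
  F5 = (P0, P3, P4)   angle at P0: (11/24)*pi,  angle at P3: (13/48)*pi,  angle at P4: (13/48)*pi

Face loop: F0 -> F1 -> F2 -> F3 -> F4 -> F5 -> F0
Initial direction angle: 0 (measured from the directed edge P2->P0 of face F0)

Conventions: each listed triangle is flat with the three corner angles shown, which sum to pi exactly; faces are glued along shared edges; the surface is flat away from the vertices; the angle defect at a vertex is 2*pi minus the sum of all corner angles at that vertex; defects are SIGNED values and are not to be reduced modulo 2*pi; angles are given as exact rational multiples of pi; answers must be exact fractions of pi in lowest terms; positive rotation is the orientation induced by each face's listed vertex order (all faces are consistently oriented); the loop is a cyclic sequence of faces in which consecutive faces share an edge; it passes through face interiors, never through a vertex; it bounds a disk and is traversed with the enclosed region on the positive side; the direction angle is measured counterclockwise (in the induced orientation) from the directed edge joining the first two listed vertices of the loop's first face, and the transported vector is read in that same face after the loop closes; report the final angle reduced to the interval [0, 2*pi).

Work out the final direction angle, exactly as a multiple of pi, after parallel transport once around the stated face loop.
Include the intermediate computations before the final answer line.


enclosed vertex P0: corner angles sum to 2*pi, defect = 2*pi - 2*pi = 0
enclosed vertex P2: corner angles sum to (25/12)*pi, defect = 2*pi - (25/12)*pi = -pi/12
transport around the loop rotates by the sum of enclosed defects; add to the initial angle mod 2*pi
final angle = 0 - pi/12 = (23/12)*pi (mod 2*pi)

Answer: final direction angle = (23/12)*pi


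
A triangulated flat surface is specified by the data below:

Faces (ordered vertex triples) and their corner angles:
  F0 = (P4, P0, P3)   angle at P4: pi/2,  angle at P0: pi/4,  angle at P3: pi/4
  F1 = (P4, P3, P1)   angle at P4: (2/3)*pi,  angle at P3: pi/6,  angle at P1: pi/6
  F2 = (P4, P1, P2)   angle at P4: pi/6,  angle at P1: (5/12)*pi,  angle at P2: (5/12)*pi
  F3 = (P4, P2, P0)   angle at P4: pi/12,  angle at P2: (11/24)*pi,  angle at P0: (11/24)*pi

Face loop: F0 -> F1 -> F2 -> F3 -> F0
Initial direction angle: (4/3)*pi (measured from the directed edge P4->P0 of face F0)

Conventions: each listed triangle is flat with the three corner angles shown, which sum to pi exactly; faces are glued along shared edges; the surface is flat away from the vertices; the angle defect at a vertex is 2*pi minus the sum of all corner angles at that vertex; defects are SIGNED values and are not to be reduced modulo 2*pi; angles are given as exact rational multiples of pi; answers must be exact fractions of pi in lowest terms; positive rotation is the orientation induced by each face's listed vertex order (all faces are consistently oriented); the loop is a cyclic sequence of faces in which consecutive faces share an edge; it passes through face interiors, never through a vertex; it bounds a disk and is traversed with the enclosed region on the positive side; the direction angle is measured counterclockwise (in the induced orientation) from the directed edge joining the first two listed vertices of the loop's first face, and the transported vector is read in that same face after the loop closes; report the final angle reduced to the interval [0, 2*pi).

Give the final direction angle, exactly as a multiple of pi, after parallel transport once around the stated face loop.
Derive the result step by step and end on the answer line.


enclosed vertex P4: corner angles sum to (17/12)*pi, defect = 2*pi - (17/12)*pi = (7/12)*pi
the final direction is the initial angle plus the enclosed defects, taken mod 2*pi in the induced orientation
final angle = (4/3)*pi + (7/12)*pi = (23/12)*pi (mod 2*pi)

Answer: final direction angle = (23/12)*pi


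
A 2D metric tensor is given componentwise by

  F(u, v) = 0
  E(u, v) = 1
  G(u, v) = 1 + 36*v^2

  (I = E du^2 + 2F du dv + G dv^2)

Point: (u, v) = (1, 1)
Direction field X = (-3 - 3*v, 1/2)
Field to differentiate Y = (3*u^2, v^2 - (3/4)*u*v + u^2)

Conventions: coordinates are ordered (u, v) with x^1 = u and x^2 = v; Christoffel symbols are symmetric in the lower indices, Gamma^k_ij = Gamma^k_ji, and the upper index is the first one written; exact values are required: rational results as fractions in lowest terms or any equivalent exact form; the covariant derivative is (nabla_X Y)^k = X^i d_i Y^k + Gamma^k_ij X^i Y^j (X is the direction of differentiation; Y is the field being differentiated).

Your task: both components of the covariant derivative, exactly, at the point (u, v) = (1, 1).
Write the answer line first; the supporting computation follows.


Answer: (nabla_X Y)^u = -36, (nabla_X Y)^v = -1855/296

E = 1, F = 0, G = 37 at the point
E_u = 0, E_v = 0, F_u = 0, F_v = 0, G_u = 0, G_v = 72
EG - F^2 = 37;  g^inv = (1/37) * [[37, 0], [0, 1]]
first-kind symbols [ij,l] = (1/2)(d_i g_jl + d_j g_il - d_l g_ij): [uu,u] = E_u/2 = 0, [uu,v] = F_u - E_v/2 = 0, [uv,u] = E_v/2 = 0, [uv,v] = G_u/2 = 0, [vv,u] = F_v - G_u/2 = 0, [vv,v] = G_v/2 = 36
Gamma^u_ij = (G*[ij,u] - F*[ij,v])/(EG - F^2), Gamma^v_ij = (E*[ij,v] - F*[ij,u])/(EG - F^2)
Gamma_uuu = 0, Gamma_uuv = 0, Gamma_uvv = 0, Gamma_vuu = 0, Gamma_vuv = 0, Gamma_vvv = 36/37
X = (-6, 1/2), Y = (3, 5/4) at the point


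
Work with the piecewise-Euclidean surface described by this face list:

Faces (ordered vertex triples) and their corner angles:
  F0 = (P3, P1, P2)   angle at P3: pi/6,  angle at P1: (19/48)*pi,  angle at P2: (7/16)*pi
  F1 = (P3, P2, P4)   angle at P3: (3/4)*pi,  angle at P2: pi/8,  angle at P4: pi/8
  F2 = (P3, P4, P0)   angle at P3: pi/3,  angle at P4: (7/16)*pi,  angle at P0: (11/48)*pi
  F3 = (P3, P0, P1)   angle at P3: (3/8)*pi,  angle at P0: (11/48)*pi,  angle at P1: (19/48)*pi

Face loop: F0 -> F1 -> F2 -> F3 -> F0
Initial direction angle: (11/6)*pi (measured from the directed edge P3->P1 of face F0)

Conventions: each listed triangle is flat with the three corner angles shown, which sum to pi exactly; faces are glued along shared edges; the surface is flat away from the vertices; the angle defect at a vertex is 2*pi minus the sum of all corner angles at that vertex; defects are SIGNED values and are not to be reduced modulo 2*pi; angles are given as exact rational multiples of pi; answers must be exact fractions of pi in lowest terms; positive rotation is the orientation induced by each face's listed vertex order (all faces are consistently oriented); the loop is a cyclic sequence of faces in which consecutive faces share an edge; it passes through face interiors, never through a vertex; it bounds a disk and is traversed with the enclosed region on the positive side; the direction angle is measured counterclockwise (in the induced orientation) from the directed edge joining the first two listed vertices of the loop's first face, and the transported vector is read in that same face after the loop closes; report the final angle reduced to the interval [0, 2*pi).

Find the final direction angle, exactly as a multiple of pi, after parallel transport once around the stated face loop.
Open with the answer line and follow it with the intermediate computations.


Answer: final direction angle = (5/24)*pi

enclosed vertex P3: corner angles sum to (13/8)*pi, defect = 2*pi - (13/8)*pi = (3/8)*pi
the final direction is the initial angle plus the enclosed defects, taken mod 2*pi in the induced orientation
final angle = (11/6)*pi + (3/8)*pi = (5/24)*pi (mod 2*pi)


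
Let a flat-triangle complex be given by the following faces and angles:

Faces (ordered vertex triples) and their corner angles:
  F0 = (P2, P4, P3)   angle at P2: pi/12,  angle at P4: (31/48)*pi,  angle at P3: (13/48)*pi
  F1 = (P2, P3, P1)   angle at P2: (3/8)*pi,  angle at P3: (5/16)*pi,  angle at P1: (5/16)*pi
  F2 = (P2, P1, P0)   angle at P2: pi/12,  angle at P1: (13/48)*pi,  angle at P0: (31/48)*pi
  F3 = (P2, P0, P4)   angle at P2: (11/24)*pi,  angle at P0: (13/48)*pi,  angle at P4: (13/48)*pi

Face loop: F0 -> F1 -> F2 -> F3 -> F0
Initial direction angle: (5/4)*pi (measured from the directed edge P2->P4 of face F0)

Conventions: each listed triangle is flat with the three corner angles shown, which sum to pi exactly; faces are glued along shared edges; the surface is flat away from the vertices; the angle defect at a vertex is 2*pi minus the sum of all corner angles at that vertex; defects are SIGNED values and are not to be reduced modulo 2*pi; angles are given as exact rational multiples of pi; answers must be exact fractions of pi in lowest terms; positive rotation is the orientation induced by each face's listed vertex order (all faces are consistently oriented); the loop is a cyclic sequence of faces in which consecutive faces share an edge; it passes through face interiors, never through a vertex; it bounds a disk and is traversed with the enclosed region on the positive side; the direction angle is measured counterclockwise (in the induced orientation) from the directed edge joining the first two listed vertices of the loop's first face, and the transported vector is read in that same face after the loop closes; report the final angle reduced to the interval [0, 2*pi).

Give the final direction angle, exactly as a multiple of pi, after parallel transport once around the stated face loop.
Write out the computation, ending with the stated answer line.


enclosed vertex P2: corner angles sum to pi, defect = 2*pi - pi = pi
final direction = starting direction + enclosed defect total, reduced mod 2*pi (induced orientation)
final angle = (5/4)*pi + pi = pi/4 (mod 2*pi)

Answer: final direction angle = pi/4


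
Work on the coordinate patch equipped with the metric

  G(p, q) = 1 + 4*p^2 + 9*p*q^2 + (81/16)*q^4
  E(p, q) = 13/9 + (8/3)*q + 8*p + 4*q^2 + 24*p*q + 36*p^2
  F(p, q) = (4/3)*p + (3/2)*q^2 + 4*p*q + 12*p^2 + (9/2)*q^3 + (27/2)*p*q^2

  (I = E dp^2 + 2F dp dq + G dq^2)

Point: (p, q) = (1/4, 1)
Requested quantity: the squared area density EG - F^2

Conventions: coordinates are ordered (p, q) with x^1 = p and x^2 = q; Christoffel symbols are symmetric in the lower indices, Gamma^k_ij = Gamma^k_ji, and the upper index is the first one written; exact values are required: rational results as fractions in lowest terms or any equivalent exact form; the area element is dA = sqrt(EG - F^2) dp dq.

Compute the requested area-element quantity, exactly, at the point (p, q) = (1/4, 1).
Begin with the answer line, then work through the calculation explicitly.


Answer: EG - F^2 = 3733/144

E = 661/36, F = 275/24, G = 137/16; EG - F^2 = 3733/144


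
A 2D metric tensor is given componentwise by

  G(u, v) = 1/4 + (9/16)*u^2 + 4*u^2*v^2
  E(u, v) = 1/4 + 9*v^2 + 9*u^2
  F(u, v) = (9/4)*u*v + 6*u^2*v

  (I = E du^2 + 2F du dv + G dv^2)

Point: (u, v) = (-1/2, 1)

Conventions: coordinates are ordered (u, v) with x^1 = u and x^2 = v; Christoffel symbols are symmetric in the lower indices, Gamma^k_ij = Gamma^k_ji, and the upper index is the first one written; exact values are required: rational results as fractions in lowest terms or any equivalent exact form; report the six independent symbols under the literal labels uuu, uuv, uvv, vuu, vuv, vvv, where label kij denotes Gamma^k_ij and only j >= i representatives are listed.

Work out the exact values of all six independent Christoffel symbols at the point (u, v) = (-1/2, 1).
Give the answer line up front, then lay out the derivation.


Answer: Gamma_uuu = -189/2029, Gamma_uuv = 3423/4058, Gamma_uvv = 6797/32464, Gamma_vuu = -18552/2029, Gamma_vuv = -3790/2029, Gamma_vvv = 2689/4058

E = 23/2, F = 3/8, G = 89/64 at the point
E_u = -9, E_v = 18, F_u = -15/4, F_v = 3/8, G_u = -73/16, G_v = 2
EG - F^2 = 2029/128;  g^inv = (128/2029) * [[89/64, -3/8], [-3/8, 23/2]]
first-kind symbols [ij,l] = (1/2)(d_i g_jl + d_j g_il - d_l g_ij): [uu,u] = E_u/2 = -9/2, [uu,v] = F_u - E_v/2 = -51/4, [uv,u] = E_v/2 = 9, [uv,v] = G_u/2 = -73/32, [vv,u] = F_v - G_u/2 = 85/32, [vv,v] = G_v/2 = 1
Gamma^u_ij = (G*[ij,u] - F*[ij,v])/(EG - F^2), Gamma^v_ij = (E*[ij,v] - F*[ij,u])/(EG - F^2)


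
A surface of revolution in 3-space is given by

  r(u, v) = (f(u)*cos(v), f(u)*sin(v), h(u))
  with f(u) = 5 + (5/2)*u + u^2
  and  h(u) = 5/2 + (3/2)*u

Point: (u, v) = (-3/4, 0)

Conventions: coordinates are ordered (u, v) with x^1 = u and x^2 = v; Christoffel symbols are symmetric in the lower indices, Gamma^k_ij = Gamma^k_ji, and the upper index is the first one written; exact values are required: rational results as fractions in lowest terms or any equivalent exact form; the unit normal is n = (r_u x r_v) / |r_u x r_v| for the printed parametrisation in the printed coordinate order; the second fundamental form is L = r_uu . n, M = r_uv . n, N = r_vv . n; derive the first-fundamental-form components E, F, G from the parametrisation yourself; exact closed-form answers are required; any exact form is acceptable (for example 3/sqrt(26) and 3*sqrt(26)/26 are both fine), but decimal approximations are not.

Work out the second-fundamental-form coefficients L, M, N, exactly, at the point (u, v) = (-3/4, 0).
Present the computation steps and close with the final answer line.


f = 59/16, f' = 1, f'' = 2, h' = 3/2, h'' = 0
E = 13/4, F = 0, G = 3481/256; answer radicand W^2 = 13/4
unnormalised second-form numerators: l = -3, m = 0, n = 177/32; L = l/sqrt(13/4), and similarly M = m/sqrt(W^2), N = n/sqrt(W^2)

Answer: L = -6*sqrt(13)/13, M = 0, N = 177*sqrt(13)/208


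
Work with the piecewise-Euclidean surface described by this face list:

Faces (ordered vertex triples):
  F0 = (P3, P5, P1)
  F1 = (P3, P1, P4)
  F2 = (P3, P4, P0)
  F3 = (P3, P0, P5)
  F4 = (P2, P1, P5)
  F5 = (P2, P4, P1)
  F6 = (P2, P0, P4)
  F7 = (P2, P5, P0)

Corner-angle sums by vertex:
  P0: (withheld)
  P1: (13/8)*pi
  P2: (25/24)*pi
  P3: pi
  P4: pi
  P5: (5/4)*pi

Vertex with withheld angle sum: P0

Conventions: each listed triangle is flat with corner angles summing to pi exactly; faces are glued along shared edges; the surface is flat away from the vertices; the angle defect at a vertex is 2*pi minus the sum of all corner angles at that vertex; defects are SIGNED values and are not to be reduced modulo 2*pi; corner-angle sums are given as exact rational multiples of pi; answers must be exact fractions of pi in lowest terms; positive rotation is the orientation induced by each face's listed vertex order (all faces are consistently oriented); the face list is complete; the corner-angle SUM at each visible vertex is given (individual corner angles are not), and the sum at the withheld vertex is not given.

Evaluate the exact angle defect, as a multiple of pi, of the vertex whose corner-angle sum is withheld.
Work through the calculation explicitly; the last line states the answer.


V = 6, E = 12, F = 8; chi = V - E + F = 2
Gauss-Bonnet: total defect = 2*pi*chi = 4*pi; visible defects sum to (49/12)*pi

Answer: defect(P0) = -pi/12


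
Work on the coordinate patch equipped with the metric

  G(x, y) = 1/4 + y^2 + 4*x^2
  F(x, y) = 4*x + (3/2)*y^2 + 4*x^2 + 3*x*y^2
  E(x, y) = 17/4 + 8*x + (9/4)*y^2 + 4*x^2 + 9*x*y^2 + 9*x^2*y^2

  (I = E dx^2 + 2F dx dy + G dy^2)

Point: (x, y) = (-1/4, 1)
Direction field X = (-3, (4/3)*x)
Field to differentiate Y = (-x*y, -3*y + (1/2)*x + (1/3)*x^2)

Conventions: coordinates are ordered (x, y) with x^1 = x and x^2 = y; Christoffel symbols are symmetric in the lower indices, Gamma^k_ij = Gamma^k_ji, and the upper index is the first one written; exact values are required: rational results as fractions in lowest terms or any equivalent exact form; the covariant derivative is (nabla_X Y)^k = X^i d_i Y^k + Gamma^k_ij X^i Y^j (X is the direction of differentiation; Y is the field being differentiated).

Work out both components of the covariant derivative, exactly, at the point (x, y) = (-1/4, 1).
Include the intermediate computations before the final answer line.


E = 49/16, F = 0, G = 3/2 at the point
E_x = 21/2, E_y = 9/8, F_x = 5, F_y = 3/2, G_x = -2, G_y = 2
EG - F^2 = 147/32;  g^inv = (32/147) * [[3/2, 0], [0, 49/16]]
first-kind symbols [ij,l] = (1/2)(d_i g_jl + d_j g_il - d_l g_ij): [xx,x] = E_x/2 = 21/4, [xx,y] = F_x - E_y/2 = 71/16, [xy,x] = E_y/2 = 9/16, [xy,y] = G_x/2 = -1, [yy,x] = F_y - G_x/2 = 5/2, [yy,y] = G_y/2 = 1
Gamma^x_ij = (G*[ij,x] - F*[ij,y])/(EG - F^2), Gamma^y_ij = (E*[ij,y] - F*[ij,x])/(EG - F^2)
Gamma_xxx = 12/7, Gamma_xxy = 9/49, Gamma_xyy = 40/49, Gamma_yxx = 71/24, Gamma_yxy = -2/3, Gamma_yyy = 2/3
X = (-3, -1/3), Y = (1/4, -149/48) at the point

Answer: (nabla_X Y)^x = 29429/7056, (nabla_X Y)^y = -6637/864


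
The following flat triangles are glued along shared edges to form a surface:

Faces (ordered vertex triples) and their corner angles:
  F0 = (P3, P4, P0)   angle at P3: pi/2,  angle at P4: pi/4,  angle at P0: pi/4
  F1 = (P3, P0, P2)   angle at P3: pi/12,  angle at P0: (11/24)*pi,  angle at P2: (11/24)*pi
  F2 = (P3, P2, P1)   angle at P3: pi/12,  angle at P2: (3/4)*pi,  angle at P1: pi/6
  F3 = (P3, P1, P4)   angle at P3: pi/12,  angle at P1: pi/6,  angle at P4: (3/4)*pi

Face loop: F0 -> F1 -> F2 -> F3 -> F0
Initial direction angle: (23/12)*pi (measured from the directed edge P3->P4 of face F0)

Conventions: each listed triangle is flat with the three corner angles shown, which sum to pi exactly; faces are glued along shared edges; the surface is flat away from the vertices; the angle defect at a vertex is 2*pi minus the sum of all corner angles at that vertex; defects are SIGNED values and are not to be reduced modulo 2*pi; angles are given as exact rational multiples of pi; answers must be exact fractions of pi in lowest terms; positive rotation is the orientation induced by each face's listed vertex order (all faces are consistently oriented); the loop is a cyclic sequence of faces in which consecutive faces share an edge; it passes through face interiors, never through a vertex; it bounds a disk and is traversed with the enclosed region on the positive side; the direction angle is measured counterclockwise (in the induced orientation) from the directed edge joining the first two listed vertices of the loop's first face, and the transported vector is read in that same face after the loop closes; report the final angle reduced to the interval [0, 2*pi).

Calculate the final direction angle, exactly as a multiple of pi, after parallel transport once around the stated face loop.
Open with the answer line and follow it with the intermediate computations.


Answer: final direction angle = (7/6)*pi

enclosed vertex P3: corner angles sum to (3/4)*pi, defect = 2*pi - (3/4)*pi = (5/4)*pi
holonomy = initial angle + sum of enclosed defects (mod 2*pi), positive in the induced orientation
final angle = (23/12)*pi + (5/4)*pi = (7/6)*pi (mod 2*pi)
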